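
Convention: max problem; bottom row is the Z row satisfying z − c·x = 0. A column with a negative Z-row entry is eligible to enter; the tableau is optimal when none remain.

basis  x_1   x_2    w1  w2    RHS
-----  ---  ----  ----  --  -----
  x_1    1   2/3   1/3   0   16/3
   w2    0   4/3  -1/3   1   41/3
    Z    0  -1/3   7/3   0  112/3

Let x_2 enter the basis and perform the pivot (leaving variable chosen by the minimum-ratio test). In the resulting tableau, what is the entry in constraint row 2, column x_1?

Ratio test on column x_2 — row 1: (16/3)/(2/3) = 8; row 2: (41/3)/(4/3) = 41/4. Minimum is 8 at row 1 (x_1 leaves); pivot element 2/3.
Divide row 1 by 2/3; eliminate column x_2 from the other rows.
Row 2 update in column x_1: 0 − (4/3)·(3/2) = -2.

-2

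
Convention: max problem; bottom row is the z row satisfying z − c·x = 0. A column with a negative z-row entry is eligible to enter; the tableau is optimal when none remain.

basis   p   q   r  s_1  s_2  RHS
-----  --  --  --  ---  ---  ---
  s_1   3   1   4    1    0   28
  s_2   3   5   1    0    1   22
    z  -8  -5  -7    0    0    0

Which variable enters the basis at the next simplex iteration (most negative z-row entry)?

Negative z-row entries: p: -8, q: -5, r: -7.
The most negative is -8 in column p, so p enters.

p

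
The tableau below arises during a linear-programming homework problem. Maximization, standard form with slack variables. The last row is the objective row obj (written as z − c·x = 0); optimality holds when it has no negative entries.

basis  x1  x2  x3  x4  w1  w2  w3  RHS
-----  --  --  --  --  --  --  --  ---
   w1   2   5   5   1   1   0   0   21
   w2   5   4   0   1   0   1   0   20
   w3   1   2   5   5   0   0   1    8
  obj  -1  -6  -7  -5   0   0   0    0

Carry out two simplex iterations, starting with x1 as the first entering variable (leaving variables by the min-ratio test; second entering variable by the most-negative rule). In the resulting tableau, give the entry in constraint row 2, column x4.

1/5

Ratio test on column x1 — row 1: 21/2 = 21/2; row 2: 20/5 = 4; row 3: 8/1 = 8. Minimum is 4 at row 2 (w2 leaves); pivot element 5.
Divide row 2 by 5; eliminate column x1 from the other rows.
Second iteration: most negative obj-row entry is -7 in column x3, so x3 enters.
Ratio test on column x3 — row 1: 13/5 = 13/5; row 2: entry 0 ≤ 0; row 3: 4/5 = 4/5. Minimum is 4/5 at row 3 (w3 leaves); pivot element 5.
Divide row 3 by 5; eliminate column x3 from the other rows.
After both pivots, the entry at constraint row 2, column x4 is 1/5.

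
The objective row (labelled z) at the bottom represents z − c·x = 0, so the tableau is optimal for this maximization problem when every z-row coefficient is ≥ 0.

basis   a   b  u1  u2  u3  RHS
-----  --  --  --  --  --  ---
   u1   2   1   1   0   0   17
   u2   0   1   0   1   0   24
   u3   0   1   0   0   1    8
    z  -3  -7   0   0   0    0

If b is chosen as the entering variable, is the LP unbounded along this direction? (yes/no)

Column b has positive entries in row(s) 1, 2, 3, so the ratio test bounds it — not unbounded.

no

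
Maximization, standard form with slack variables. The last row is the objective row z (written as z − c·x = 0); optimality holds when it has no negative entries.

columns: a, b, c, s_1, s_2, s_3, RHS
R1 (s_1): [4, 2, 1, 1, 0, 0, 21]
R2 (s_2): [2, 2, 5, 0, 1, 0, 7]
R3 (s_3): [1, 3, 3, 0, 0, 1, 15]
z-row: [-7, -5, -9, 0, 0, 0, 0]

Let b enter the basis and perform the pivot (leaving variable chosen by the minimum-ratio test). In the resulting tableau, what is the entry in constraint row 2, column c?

Ratio test on column b — row 1: 21/2 = 21/2; row 2: 7/2 = 7/2; row 3: 15/3 = 5. Minimum is 7/2 at row 2 (s_2 leaves); pivot element 2.
Divide row 2 by 2; eliminate column b from the other rows.
In the new row 2, the c entry is the old entry divided by the pivot: 5/2 = 5/2.

5/2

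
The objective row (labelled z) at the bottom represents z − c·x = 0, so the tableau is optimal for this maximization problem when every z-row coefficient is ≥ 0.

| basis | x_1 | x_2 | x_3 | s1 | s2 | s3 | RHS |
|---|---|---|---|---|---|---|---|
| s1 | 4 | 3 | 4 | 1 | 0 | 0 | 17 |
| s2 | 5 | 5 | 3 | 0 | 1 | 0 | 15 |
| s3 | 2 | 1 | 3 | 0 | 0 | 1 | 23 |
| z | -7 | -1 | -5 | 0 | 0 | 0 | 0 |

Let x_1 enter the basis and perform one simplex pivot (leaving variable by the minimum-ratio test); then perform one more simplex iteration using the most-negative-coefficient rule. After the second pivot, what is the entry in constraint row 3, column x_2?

Ratio test on column x_1 — row 1: 17/4 = 17/4; row 2: 15/5 = 3; row 3: 23/2 = 23/2. Minimum is 3 at row 2 (s2 leaves); pivot element 5.
Divide row 2 by 5; eliminate column x_1 from the other rows.
Second iteration: most negative z-row entry is -4/5 in column x_3, so x_3 enters.
Ratio test on column x_3 — row 1: 5/(8/5) = 25/8; row 2: 3/(3/5) = 5; row 3: 17/(9/5) = 85/9. Minimum is 25/8 at row 1 (s1 leaves); pivot element 8/5.
Divide row 1 by 8/5; eliminate column x_3 from the other rows.
After both pivots, the entry at constraint row 3, column x_2 is 1/8.

1/8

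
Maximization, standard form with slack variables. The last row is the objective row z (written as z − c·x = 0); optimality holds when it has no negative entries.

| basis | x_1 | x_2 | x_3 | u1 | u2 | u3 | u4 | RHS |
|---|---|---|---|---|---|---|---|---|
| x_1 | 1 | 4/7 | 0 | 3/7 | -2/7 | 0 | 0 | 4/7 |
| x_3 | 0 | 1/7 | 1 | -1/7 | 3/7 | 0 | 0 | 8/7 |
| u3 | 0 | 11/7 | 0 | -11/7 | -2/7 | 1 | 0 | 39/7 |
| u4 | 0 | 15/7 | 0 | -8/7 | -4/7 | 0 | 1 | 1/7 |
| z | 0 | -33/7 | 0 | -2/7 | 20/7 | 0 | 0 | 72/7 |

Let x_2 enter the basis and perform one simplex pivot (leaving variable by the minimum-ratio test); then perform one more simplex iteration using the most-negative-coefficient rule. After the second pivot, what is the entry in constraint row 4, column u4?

3/11

Ratio test on column x_2 — row 1: (4/7)/(4/7) = 1; row 2: (8/7)/(1/7) = 8; row 3: (39/7)/(11/7) = 39/11; row 4: (1/7)/(15/7) = 1/15. Minimum is 1/15 at row 4 (u4 leaves); pivot element 15/7.
Divide row 4 by 15/7; eliminate column x_2 from the other rows.
Second iteration: most negative z-row entry is -14/5 in column u1, so u1 enters.
Ratio test on column u1 — row 1: (8/15)/(11/15) = 8/11; row 2: entry -1/15 ≤ 0; row 3: entry -11/15 ≤ 0; row 4: entry -8/15 ≤ 0. Minimum is 8/11 at row 1 (x_1 leaves); pivot element 11/15.
Divide row 1 by 11/15; eliminate column u1 from the other rows.
After both pivots, the entry at constraint row 4, column u4 is 3/11.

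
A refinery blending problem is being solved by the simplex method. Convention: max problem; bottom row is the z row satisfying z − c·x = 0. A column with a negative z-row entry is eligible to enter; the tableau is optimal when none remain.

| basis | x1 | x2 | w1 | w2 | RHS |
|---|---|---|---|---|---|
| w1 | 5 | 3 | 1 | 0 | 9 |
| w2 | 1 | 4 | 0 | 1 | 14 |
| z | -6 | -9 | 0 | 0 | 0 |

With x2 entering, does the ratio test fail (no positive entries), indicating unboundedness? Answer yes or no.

Column x2 has positive entries in row(s) 1, 2, so the ratio test bounds it — not unbounded.

no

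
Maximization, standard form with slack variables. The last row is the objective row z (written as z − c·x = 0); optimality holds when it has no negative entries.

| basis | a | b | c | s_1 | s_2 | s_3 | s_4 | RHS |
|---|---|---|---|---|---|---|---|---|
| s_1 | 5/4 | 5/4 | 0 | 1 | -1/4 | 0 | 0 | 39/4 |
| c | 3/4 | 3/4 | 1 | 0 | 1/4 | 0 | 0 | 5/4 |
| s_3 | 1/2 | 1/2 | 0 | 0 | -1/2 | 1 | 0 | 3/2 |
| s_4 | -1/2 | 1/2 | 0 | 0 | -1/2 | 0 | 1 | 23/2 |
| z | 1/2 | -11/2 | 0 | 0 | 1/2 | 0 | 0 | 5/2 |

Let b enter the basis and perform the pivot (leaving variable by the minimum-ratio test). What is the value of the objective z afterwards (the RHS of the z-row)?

Ratio test on column b — row 1: (39/4)/(5/4) = 39/5; row 2: (5/4)/(3/4) = 5/3; row 3: (3/2)/(1/2) = 3; row 4: (23/2)/(1/2) = 23. Minimum is 5/3 at row 2 (c leaves); pivot element 3/4.
Pivot on row 2; the z-row RHS becomes 5/2 − (-11/2)·(5/3) = 35/3.

35/3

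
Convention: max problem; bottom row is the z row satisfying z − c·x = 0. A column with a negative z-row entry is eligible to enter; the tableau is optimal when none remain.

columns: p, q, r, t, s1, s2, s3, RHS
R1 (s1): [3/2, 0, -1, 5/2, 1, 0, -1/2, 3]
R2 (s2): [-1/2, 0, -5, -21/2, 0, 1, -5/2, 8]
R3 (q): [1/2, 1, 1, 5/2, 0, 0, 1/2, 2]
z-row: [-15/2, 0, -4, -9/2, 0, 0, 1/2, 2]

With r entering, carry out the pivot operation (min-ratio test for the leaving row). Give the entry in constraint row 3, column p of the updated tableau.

1/2

Ratio test on column r — row 1: entry -1 ≤ 0; row 2: entry -5 ≤ 0; row 3: 2/1 = 2. Minimum is 2 at row 3 (q leaves); pivot element 1.
Divide row 3 by 1; eliminate column r from the other rows.
In the new row 3, the p entry is the old entry divided by the pivot: (1/2)/1 = 1/2.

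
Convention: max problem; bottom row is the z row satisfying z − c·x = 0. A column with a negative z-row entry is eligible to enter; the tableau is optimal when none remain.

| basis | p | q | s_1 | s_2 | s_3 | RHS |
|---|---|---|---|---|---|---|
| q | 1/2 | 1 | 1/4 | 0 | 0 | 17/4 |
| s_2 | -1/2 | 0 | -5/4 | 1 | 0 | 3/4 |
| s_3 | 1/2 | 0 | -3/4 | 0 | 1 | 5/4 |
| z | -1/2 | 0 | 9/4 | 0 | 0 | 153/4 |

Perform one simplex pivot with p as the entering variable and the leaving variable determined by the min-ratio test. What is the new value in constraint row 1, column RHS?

3

Ratio test on column p — row 1: (17/4)/(1/2) = 17/2; row 2: entry -1/2 ≤ 0; row 3: (5/4)/(1/2) = 5/2. Minimum is 5/2 at row 3 (s_3 leaves); pivot element 1/2.
Divide row 3 by 1/2; eliminate column p from the other rows.
Row 1 update in column RHS: 17/4 − (1/2)·(5/2) = 3.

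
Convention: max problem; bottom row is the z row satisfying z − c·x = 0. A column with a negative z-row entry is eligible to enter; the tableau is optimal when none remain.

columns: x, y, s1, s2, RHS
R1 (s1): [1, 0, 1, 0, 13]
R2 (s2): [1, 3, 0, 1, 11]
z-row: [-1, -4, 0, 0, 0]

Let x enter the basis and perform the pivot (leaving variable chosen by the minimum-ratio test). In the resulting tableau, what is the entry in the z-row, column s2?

1

Ratio test on column x — row 1: 13/1 = 13; row 2: 11/1 = 11. Minimum is 11 at row 2 (s2 leaves); pivot element 1.
Divide row 2 by 1; eliminate column x from the other rows.
z-row update in column s2: 0 − (-1)·1 = 1.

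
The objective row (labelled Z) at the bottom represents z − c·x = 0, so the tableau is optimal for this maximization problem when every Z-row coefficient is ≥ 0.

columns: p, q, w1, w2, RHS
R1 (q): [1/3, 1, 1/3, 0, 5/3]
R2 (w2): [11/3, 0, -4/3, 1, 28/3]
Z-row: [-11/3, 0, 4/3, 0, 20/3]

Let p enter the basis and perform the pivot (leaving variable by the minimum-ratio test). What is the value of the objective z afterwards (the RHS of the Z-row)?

Ratio test on column p — row 1: (5/3)/(1/3) = 5; row 2: (28/3)/(11/3) = 28/11. Minimum is 28/11 at row 2 (w2 leaves); pivot element 11/3.
Pivot on row 2; the Z-row RHS becomes 20/3 − (-11/3)·(28/11) = 16.

16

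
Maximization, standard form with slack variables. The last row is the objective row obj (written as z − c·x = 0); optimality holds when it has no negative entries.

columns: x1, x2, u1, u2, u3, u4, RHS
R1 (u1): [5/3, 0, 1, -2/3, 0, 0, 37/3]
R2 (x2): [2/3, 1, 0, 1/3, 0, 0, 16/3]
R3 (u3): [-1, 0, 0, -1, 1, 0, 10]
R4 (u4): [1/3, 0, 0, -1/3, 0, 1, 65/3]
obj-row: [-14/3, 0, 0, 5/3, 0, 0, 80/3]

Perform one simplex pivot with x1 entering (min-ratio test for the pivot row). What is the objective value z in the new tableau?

Ratio test on column x1 — row 1: (37/3)/(5/3) = 37/5; row 2: (16/3)/(2/3) = 8; row 3: entry -1 ≤ 0; row 4: (65/3)/(1/3) = 65. Minimum is 37/5 at row 1 (u1 leaves); pivot element 5/3.
Pivot on row 1; the obj-row RHS becomes 80/3 − (-14/3)·(37/5) = 306/5.

306/5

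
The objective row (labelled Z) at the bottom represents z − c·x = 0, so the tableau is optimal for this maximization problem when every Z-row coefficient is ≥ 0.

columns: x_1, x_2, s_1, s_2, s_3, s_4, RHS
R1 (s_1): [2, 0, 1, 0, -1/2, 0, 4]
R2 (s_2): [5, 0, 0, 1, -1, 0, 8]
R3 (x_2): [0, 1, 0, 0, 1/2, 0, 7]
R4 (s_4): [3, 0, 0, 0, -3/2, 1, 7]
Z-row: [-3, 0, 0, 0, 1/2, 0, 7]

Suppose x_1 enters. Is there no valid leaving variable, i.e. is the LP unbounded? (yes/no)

Column x_1 has positive entries in row(s) 1, 2, 4, so the ratio test bounds it — not unbounded.

no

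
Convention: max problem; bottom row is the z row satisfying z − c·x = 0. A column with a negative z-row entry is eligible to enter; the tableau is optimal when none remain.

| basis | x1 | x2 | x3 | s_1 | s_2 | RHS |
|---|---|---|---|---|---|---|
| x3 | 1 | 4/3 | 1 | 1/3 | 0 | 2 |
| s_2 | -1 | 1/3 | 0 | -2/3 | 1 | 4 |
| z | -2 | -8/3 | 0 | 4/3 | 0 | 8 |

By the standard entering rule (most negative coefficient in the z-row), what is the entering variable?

x2

Negative z-row entries: x1: -2, x2: -8/3.
The most negative is -8/3 in column x2, so x2 enters.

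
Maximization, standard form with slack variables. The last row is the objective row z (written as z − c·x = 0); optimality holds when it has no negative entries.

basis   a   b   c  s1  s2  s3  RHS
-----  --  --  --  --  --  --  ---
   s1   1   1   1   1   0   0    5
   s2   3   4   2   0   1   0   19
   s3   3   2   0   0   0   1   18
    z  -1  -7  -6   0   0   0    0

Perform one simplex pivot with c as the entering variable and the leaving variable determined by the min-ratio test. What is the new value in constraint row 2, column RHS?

9

Ratio test on column c — row 1: 5/1 = 5; row 2: 19/2 = 19/2; row 3: entry 0 ≤ 0. Minimum is 5 at row 1 (s1 leaves); pivot element 1.
Divide row 1 by 1; eliminate column c from the other rows.
Row 2 update in column RHS: 19 − 2·5 = 9.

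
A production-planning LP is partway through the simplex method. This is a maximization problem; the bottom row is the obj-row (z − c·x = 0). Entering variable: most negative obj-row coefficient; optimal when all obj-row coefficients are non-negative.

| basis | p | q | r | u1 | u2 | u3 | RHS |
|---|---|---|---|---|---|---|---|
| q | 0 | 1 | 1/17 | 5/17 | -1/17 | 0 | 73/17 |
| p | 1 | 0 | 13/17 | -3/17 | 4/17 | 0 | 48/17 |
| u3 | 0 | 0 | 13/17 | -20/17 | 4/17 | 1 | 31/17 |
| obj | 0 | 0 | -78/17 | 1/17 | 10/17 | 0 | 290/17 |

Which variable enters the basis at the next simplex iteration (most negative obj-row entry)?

Negative obj-row entries: r: -78/17.
The most negative is -78/17 in column r, so r enters.

r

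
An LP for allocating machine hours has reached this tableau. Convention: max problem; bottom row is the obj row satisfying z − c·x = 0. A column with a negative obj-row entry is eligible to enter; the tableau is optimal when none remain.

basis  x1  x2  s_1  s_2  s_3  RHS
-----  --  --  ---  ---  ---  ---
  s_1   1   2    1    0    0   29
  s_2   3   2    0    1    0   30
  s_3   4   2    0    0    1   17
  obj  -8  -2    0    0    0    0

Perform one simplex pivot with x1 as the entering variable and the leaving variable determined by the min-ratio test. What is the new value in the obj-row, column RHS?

34

Ratio test on column x1 — row 1: 29/1 = 29; row 2: 30/3 = 10; row 3: 17/4 = 17/4. Minimum is 17/4 at row 3 (s_3 leaves); pivot element 4.
Divide row 3 by 4; eliminate column x1 from the other rows.
obj-row update in column RHS: 0 − (-8)·(17/4) = 34.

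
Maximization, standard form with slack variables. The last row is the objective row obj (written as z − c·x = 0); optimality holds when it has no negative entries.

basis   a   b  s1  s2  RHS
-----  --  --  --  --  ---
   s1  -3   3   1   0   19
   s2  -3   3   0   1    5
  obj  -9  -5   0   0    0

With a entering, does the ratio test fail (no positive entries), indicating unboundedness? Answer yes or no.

Every constraint-row entry in column a is ≤ 0, so increasing a is unbounded.

yes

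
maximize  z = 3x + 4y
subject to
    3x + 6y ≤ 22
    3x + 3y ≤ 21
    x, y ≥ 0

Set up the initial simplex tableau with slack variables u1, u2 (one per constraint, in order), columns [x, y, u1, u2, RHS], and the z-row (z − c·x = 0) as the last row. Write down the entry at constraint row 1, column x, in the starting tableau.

Constraint 1 has coefficient 3 on x.

3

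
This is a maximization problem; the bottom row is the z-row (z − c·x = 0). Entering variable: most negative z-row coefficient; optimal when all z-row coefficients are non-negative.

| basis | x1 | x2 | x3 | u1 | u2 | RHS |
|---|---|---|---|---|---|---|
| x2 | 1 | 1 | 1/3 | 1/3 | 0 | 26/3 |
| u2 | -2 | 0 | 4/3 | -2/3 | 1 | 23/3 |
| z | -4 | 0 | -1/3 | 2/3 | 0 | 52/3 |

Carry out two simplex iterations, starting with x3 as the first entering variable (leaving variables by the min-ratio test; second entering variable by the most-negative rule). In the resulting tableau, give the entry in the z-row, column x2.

3

Ratio test on column x3 — row 1: (26/3)/(1/3) = 26; row 2: (23/3)/(4/3) = 23/4. Minimum is 23/4 at row 2 (u2 leaves); pivot element 4/3.
Divide row 2 by 4/3; eliminate column x3 from the other rows.
Second iteration: most negative z-row entry is -9/2 in column x1, so x1 enters.
Ratio test on column x1 — row 1: (27/4)/(3/2) = 9/2; row 2: entry -3/2 ≤ 0. Minimum is 9/2 at row 1 (x2 leaves); pivot element 3/2.
Divide row 1 by 3/2; eliminate column x1 from the other rows.
After both pivots, the entry at the z-row, column x2 is 3.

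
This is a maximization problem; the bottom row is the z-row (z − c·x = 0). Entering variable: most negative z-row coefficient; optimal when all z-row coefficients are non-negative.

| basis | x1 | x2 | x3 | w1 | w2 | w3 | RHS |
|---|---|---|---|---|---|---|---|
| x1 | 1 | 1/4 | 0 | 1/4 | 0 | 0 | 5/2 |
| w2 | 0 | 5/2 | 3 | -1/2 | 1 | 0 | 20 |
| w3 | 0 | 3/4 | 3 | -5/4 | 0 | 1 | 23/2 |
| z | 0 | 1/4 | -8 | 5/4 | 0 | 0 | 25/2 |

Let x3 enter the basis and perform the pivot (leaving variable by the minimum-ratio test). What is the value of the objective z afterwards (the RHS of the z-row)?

259/6

Ratio test on column x3 — row 1: entry 0 ≤ 0; row 2: 20/3 = 20/3; row 3: (23/2)/3 = 23/6. Minimum is 23/6 at row 3 (w3 leaves); pivot element 3.
Pivot on row 3; the z-row RHS becomes 25/2 − (-8)·(23/6) = 259/6.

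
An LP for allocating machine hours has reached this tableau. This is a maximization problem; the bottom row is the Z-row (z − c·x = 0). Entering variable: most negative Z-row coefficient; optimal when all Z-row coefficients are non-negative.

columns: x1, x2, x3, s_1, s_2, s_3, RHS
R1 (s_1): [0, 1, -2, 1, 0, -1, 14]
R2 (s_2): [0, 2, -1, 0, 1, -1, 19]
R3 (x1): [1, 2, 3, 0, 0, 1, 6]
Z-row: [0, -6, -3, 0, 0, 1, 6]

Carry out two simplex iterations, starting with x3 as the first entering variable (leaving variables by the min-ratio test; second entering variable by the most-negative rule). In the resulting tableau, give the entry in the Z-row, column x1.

3

Ratio test on column x3 — row 1: entry -2 ≤ 0; row 2: entry -1 ≤ 0; row 3: 6/3 = 2. Minimum is 2 at row 3 (x1 leaves); pivot element 3.
Divide row 3 by 3; eliminate column x3 from the other rows.
Second iteration: most negative Z-row entry is -4 in column x2, so x2 enters.
Ratio test on column x2 — row 1: 18/(7/3) = 54/7; row 2: 21/(8/3) = 63/8; row 3: 2/(2/3) = 3. Minimum is 3 at row 3 (x3 leaves); pivot element 2/3.
Divide row 3 by 2/3; eliminate column x2 from the other rows.
After both pivots, the entry at the Z-row, column x1 is 3.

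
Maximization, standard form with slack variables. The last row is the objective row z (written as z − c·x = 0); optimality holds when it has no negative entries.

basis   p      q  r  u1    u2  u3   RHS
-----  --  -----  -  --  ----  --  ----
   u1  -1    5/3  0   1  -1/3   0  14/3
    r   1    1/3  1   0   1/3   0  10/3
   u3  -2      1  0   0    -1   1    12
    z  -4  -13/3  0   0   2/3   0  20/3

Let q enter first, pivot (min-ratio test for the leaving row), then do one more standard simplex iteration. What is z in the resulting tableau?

32

Ratio test on column q — row 1: (14/3)/(5/3) = 14/5; row 2: (10/3)/(1/3) = 10; row 3: 12/1 = 12. Minimum is 14/5 at row 1 (u1 leaves); pivot element 5/3.
Pivot on row 1; the z-row RHS becomes 20/3 − (-13/3)·(14/5) = 94/5.
Next entering variable (most negative z-row entry -33/5): p.
Ratio test on column p — row 1: entry -3/5 ≤ 0; row 2: (12/5)/(6/5) = 2; row 3: entry -7/5 ≤ 0. Minimum is 2 at row 2 (r leaves); pivot element 6/5.
After the second pivot the z-row RHS is 94/5 − (-33/5)·2 = 32.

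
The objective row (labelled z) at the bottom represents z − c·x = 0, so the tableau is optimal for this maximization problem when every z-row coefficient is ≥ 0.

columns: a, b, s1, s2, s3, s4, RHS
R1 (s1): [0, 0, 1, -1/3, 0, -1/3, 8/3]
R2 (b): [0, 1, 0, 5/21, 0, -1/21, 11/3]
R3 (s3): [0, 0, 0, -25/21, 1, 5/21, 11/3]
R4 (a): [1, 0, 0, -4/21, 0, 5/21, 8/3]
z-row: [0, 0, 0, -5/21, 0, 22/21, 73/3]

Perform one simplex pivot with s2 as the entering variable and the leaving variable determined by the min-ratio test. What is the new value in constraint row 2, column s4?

Ratio test on column s2 — row 1: entry -1/3 ≤ 0; row 2: (11/3)/(5/21) = 77/5; row 3: entry -25/21 ≤ 0; row 4: entry -4/21 ≤ 0. Minimum is 77/5 at row 2 (b leaves); pivot element 5/21.
Divide row 2 by 5/21; eliminate column s2 from the other rows.
In the new row 2, the s4 entry is the old entry divided by the pivot: (-1/21)/(5/21) = -1/5.

-1/5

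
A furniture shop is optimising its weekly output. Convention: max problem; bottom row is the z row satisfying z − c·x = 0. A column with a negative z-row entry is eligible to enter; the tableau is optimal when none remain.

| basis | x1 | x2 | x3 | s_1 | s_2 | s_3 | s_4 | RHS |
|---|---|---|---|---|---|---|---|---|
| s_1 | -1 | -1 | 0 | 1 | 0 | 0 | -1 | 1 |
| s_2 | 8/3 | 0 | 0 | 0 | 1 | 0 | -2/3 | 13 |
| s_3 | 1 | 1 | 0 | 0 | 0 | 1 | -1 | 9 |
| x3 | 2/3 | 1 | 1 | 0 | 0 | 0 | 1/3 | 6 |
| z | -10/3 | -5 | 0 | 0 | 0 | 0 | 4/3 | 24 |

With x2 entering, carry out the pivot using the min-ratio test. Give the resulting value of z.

Ratio test on column x2 — row 1: entry -1 ≤ 0; row 2: entry 0 ≤ 0; row 3: 9/1 = 9; row 4: 6/1 = 6. Minimum is 6 at row 4 (x3 leaves); pivot element 1.
Pivot on row 4; the z-row RHS becomes 24 − (-5)·6 = 54.

54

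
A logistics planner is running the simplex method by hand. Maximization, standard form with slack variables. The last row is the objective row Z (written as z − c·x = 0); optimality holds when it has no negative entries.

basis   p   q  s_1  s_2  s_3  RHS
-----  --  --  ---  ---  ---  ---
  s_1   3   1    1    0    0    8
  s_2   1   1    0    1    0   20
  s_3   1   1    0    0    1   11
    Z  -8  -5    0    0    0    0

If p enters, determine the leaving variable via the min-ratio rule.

s_1

Column p entries and ratios — s_1: 8/3 = 8/3; s_2: 20/1 = 20; s_3: 11/1 = 11.
Smallest ratio is 8/3 in the row of s_1, so s_1 leaves.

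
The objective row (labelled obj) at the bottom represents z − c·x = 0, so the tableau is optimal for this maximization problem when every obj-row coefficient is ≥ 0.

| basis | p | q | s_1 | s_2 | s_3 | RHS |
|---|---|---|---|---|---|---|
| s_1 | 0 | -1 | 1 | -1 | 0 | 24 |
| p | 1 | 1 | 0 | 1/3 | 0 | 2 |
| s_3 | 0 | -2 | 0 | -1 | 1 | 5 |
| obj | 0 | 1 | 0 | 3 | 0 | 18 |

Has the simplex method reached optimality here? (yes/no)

yes

Every obj-row coefficient is ≥ 0, so the tableau is optimal.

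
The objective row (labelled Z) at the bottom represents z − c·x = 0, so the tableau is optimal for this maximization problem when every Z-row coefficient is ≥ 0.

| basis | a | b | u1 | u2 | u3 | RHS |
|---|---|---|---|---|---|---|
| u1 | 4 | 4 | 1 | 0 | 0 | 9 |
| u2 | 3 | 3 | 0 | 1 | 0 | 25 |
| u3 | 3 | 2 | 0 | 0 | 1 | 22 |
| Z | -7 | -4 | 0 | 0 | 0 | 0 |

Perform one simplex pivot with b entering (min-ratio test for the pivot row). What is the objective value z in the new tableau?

Ratio test on column b — row 1: 9/4 = 9/4; row 2: 25/3 = 25/3; row 3: 22/2 = 11. Minimum is 9/4 at row 1 (u1 leaves); pivot element 4.
Pivot on row 1; the Z-row RHS becomes 0 − (-4)·(9/4) = 9.

9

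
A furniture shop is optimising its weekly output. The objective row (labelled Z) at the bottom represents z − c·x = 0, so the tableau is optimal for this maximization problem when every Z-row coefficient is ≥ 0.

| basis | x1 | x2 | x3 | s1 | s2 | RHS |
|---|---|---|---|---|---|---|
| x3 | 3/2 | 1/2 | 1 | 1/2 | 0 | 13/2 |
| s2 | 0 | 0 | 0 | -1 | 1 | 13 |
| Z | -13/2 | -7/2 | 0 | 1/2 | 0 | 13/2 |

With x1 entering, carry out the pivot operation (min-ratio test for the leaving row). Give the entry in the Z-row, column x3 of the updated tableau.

Ratio test on column x1 — row 1: (13/2)/(3/2) = 13/3; row 2: entry 0 ≤ 0. Minimum is 13/3 at row 1 (x3 leaves); pivot element 3/2.
Divide row 1 by 3/2; eliminate column x1 from the other rows.
Z-row update in column x3: 0 − (-13/2)·(2/3) = 13/3.

13/3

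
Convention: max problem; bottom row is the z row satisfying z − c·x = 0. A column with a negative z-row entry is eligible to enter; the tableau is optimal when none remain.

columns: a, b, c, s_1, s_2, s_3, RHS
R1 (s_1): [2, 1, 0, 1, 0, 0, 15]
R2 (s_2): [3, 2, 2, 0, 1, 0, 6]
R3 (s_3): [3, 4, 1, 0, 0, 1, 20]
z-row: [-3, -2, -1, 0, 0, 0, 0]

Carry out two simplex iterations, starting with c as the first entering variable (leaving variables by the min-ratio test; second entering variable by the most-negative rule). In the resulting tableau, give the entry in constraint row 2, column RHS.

2

Ratio test on column c — row 1: entry 0 ≤ 0; row 2: 6/2 = 3; row 3: 20/1 = 20. Minimum is 3 at row 2 (s_2 leaves); pivot element 2.
Divide row 2 by 2; eliminate column c from the other rows.
Second iteration: most negative z-row entry is -3/2 in column a, so a enters.
Ratio test on column a — row 1: 15/2 = 15/2; row 2: 3/(3/2) = 2; row 3: 17/(3/2) = 34/3. Minimum is 2 at row 2 (c leaves); pivot element 3/2.
Divide row 2 by 3/2; eliminate column a from the other rows.
After both pivots, the entry at constraint row 2, column RHS is 2.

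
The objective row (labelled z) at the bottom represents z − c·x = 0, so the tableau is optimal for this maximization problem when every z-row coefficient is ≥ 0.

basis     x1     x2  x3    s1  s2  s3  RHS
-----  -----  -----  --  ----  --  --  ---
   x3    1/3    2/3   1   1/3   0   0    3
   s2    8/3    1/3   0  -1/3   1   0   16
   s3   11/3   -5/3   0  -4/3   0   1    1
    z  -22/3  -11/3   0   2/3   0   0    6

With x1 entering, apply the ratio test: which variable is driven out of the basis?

Column x1 entries and ratios — x3: 3/(1/3) = 9; s2: 16/(8/3) = 6; s3: 1/(11/3) = 3/11.
Smallest ratio is 3/11 in the row of s3, so s3 leaves.

s3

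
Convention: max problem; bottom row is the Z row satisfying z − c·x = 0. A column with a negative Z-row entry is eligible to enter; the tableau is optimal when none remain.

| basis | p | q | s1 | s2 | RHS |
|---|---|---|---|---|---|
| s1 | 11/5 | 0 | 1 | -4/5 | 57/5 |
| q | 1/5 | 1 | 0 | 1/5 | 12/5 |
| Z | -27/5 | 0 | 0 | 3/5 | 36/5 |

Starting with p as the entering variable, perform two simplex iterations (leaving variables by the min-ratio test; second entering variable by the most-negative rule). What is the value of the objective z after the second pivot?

42

Ratio test on column p — row 1: (57/5)/(11/5) = 57/11; row 2: (12/5)/(1/5) = 12. Minimum is 57/11 at row 1 (s1 leaves); pivot element 11/5.
Pivot on row 1; the Z-row RHS becomes 36/5 − (-27/5)·(57/11) = 387/11.
Next entering variable (most negative Z-row entry -15/11): s2.
Ratio test on column s2 — row 1: entry -4/11 ≤ 0; row 2: (15/11)/(3/11) = 5. Minimum is 5 at row 2 (q leaves); pivot element 3/11.
After the second pivot the Z-row RHS is 387/11 − (-15/11)·5 = 42.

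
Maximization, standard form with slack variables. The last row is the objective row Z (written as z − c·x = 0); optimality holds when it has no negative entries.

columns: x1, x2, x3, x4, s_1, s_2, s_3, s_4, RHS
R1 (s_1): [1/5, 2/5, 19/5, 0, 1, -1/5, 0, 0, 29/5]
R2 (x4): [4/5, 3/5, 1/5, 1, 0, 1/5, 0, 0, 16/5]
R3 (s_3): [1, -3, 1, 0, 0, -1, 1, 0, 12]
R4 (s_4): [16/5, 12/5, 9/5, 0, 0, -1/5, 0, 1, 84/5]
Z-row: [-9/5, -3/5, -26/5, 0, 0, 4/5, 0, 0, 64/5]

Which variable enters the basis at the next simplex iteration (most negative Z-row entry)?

Negative Z-row entries: x1: -9/5, x2: -3/5, x3: -26/5.
The most negative is -26/5 in column x3, so x3 enters.

x3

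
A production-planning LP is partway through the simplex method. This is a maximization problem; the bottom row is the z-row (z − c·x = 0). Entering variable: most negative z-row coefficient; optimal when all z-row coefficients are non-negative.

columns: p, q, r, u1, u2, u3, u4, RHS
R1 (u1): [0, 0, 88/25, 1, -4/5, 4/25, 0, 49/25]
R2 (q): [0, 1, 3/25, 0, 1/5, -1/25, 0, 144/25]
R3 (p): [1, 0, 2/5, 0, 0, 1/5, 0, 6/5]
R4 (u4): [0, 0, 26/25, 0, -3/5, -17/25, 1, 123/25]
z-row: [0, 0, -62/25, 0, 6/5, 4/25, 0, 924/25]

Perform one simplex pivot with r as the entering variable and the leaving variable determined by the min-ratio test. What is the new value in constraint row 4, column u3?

Ratio test on column r — row 1: (49/25)/(88/25) = 49/88; row 2: (144/25)/(3/25) = 48; row 3: (6/5)/(2/5) = 3; row 4: (123/25)/(26/25) = 123/26. Minimum is 49/88 at row 1 (u1 leaves); pivot element 88/25.
Divide row 1 by 88/25; eliminate column r from the other rows.
Row 4 update in column u3: -17/25 − (26/25)·(1/22) = -8/11.

-8/11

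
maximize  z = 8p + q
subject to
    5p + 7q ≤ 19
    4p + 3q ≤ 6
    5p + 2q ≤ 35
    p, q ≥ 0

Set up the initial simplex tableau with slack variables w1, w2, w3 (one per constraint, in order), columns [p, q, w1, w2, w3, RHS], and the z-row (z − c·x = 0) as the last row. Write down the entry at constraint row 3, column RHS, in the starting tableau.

The RHS of constraint 3 is b_3 = 35.

35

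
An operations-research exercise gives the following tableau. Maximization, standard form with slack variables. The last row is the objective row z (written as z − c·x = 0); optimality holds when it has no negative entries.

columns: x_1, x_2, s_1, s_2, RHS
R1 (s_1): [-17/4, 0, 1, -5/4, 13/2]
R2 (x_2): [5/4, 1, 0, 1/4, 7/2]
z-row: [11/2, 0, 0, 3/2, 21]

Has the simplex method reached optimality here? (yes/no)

yes

Every z-row coefficient is ≥ 0, so the tableau is optimal.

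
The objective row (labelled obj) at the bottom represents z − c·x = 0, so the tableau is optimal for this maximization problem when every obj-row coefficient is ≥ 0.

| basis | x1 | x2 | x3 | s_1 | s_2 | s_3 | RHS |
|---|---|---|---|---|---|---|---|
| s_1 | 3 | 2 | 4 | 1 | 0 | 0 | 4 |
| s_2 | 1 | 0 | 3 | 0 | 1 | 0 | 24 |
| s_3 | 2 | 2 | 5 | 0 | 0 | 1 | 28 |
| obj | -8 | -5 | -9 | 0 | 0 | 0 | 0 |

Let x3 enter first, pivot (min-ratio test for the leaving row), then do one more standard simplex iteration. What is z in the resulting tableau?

Ratio test on column x3 — row 1: 4/4 = 1; row 2: 24/3 = 8; row 3: 28/5 = 28/5. Minimum is 1 at row 1 (s_1 leaves); pivot element 4.
Pivot on row 1; the obj-row RHS becomes 0 − (-9)·1 = 9.
Next entering variable (most negative obj-row entry -5/4): x1.
Ratio test on column x1 — row 1: 1/(3/4) = 4/3; row 2: entry -5/4 ≤ 0; row 3: entry -7/4 ≤ 0. Minimum is 4/3 at row 1 (x3 leaves); pivot element 3/4.
After the second pivot the obj-row RHS is 9 − (-5/4)·(4/3) = 32/3.

32/3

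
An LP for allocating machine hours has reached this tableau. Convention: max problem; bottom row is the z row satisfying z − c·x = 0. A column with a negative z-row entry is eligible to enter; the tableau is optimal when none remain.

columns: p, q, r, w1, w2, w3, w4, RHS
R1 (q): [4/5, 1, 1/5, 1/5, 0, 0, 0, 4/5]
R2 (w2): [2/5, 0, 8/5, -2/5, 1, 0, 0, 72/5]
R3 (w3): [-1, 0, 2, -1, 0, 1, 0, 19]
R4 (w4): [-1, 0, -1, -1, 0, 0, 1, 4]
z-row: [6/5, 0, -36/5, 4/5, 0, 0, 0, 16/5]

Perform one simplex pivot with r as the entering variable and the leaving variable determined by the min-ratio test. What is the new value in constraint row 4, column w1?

0

Ratio test on column r — row 1: (4/5)/(1/5) = 4; row 2: (72/5)/(8/5) = 9; row 3: 19/2 = 19/2; row 4: entry -1 ≤ 0. Minimum is 4 at row 1 (q leaves); pivot element 1/5.
Divide row 1 by 1/5; eliminate column r from the other rows.
Row 4 update in column w1: -1 − (-1)·1 = 0.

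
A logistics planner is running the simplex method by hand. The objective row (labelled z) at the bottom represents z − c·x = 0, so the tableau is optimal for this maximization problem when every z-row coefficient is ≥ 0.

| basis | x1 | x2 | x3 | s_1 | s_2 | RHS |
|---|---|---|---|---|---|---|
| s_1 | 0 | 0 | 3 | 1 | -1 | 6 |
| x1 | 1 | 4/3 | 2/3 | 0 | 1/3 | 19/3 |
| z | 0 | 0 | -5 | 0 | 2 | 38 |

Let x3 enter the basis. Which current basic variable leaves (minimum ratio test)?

Column x3 entries and ratios — s_1: 6/3 = 2; x1: (19/3)/(2/3) = 19/2.
Smallest ratio is 2 in the row of s_1, so s_1 leaves.

s_1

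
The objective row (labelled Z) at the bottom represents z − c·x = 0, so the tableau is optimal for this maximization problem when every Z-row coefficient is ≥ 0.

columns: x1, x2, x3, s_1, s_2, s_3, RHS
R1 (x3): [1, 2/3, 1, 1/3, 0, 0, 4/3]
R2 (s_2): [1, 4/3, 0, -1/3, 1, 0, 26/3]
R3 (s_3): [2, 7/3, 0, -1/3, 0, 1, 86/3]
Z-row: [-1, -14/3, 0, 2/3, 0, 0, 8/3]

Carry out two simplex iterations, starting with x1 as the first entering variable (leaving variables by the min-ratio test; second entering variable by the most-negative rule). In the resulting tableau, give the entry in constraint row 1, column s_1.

1/2

Ratio test on column x1 — row 1: (4/3)/1 = 4/3; row 2: (26/3)/1 = 26/3; row 3: (86/3)/2 = 43/3. Minimum is 4/3 at row 1 (x3 leaves); pivot element 1.
Divide row 1 by 1; eliminate column x1 from the other rows.
Second iteration: most negative Z-row entry is -4 in column x2, so x2 enters.
Ratio test on column x2 — row 1: (4/3)/(2/3) = 2; row 2: (22/3)/(2/3) = 11; row 3: 26/1 = 26. Minimum is 2 at row 1 (x1 leaves); pivot element 2/3.
Divide row 1 by 2/3; eliminate column x2 from the other rows.
After both pivots, the entry at constraint row 1, column s_1 is 1/2.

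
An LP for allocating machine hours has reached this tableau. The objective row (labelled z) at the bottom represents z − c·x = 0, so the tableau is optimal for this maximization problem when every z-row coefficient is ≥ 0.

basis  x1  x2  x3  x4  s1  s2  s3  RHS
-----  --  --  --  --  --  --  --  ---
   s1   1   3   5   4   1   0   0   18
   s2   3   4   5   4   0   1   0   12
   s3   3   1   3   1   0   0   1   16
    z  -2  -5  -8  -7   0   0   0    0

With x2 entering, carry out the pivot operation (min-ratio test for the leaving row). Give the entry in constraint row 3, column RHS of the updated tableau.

13

Ratio test on column x2 — row 1: 18/3 = 6; row 2: 12/4 = 3; row 3: 16/1 = 16. Minimum is 3 at row 2 (s2 leaves); pivot element 4.
Divide row 2 by 4; eliminate column x2 from the other rows.
Row 3 update in column RHS: 16 − 1·3 = 13.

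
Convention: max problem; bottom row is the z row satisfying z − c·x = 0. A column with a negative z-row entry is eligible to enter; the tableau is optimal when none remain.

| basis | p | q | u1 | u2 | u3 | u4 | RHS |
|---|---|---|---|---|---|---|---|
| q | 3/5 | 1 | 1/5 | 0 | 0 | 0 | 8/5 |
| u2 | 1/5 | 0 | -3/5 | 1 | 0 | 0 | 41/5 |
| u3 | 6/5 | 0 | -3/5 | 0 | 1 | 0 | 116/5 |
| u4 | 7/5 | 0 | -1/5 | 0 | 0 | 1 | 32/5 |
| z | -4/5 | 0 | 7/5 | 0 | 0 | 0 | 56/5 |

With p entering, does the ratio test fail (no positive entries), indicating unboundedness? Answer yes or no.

no

Column p has positive entries in row(s) 1, 2, 3, 4, so the ratio test bounds it — not unbounded.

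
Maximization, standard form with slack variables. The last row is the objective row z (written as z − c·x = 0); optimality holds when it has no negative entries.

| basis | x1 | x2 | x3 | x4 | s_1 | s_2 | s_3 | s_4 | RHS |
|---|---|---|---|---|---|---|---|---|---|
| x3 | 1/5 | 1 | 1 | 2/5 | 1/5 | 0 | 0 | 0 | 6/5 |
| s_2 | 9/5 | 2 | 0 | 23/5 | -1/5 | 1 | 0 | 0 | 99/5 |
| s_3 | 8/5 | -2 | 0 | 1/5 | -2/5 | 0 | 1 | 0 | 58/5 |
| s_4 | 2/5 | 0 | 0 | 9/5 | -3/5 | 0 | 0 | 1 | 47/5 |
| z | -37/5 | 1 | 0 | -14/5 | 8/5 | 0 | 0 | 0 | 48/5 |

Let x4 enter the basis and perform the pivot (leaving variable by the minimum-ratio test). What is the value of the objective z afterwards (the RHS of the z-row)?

Ratio test on column x4 — row 1: (6/5)/(2/5) = 3; row 2: (99/5)/(23/5) = 99/23; row 3: (58/5)/(1/5) = 58; row 4: (47/5)/(9/5) = 47/9. Minimum is 3 at row 1 (x3 leaves); pivot element 2/5.
Pivot on row 1; the z-row RHS becomes 48/5 − (-14/5)·3 = 18.

18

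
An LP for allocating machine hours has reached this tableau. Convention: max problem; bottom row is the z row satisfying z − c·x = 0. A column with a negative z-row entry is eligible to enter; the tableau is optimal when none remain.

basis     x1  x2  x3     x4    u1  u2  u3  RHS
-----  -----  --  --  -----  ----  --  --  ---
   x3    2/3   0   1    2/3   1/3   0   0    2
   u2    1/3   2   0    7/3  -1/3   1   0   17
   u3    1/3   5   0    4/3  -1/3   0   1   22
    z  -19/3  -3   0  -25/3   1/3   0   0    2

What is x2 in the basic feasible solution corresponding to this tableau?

0

x2 is not in the basis, so in the current basic feasible solution x2 = 0.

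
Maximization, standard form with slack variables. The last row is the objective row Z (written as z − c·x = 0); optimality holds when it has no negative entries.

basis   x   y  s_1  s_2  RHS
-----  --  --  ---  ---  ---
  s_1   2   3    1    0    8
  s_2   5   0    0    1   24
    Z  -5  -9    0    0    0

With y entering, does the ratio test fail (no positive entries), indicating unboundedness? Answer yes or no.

no

Column y has positive entries in row(s) 1, so the ratio test bounds it — not unbounded.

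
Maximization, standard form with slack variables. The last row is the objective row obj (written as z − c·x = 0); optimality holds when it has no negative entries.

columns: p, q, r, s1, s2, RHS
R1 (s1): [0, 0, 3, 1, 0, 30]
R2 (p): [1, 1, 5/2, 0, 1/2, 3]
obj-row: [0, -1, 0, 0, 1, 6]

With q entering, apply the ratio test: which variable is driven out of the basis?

Column q entries and ratios — s1: 0 ≤ 0, skip; p: 3/1 = 3.
Smallest ratio is 3 in the row of p, so p leaves.

p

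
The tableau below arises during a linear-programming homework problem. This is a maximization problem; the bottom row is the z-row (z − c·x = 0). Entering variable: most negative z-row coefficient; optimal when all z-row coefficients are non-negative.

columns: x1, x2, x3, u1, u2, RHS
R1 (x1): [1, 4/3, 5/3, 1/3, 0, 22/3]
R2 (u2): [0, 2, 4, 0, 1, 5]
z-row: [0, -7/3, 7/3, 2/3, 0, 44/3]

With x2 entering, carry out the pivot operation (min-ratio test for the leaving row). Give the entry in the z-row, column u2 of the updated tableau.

Ratio test on column x2 — row 1: (22/3)/(4/3) = 11/2; row 2: 5/2 = 5/2. Minimum is 5/2 at row 2 (u2 leaves); pivot element 2.
Divide row 2 by 2; eliminate column x2 from the other rows.
z-row update in column u2: 0 − (-7/3)·(1/2) = 7/6.

7/6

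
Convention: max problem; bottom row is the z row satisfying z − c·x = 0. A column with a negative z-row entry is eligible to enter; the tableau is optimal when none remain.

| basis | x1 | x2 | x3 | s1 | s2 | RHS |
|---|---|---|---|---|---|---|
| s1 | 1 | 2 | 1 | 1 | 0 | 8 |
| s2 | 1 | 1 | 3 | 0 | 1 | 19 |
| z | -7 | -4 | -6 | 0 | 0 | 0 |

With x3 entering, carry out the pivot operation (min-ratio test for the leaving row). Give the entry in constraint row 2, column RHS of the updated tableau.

19/3

Ratio test on column x3 — row 1: 8/1 = 8; row 2: 19/3 = 19/3. Minimum is 19/3 at row 2 (s2 leaves); pivot element 3.
Divide row 2 by 3; eliminate column x3 from the other rows.
In the new row 2, the RHS entry is the old entry divided by the pivot: 19/3 = 19/3.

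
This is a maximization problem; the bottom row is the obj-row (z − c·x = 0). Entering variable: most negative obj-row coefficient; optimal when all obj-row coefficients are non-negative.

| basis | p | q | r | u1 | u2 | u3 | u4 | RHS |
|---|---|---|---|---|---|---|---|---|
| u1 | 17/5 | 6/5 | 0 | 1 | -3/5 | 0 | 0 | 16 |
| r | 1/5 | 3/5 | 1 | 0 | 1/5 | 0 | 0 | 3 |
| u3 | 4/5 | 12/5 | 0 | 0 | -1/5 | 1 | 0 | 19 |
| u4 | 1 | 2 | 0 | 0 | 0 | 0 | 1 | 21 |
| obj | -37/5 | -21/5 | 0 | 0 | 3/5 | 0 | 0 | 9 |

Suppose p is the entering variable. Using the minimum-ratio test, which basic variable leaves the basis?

u1

Column p entries and ratios — u1: 16/(17/5) = 80/17; r: 3/(1/5) = 15; u3: 19/(4/5) = 95/4; u4: 21/1 = 21.
Smallest ratio is 80/17 in the row of u1, so u1 leaves.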